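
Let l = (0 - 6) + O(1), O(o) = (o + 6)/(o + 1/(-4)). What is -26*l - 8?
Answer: -284/3 ≈ -94.667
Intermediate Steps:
O(o) = (6 + o)/(-¼ + o) (O(o) = (6 + o)/(o - ¼) = (6 + o)/(-¼ + o))
l = 10/3 (l = (0 - 6) + 4*(6 + 1)/(-1 + 4*1) = -6 + 4*7/(-1 + 4) = -6 + 4*7/3 = -6 + 4*(⅓)*7 = -6 + 28/3 = 10/3 ≈ 3.3333)
-26*l - 8 = -26*10/3 - 8 = -260/3 - 8 = -284/3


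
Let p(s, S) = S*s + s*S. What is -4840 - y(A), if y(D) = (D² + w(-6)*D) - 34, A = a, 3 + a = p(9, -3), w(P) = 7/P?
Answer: -16243/2 ≈ -8121.5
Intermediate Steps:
p(s, S) = 2*S*s (p(s, S) = S*s + S*s = 2*S*s)
a = -57 (a = -3 + 2*(-3)*9 = -3 - 54 = -57)
A = -57
y(D) = -34 + D² - 7*D/6 (y(D) = (D² + (7/(-6))*D) - 34 = (D² + (7*(-⅙))*D) - 34 = (D² - 7*D/6) - 34 = -34 + D² - 7*D/6)
-4840 - y(A) = -4840 - (-34 + (-57)² - 7/6*(-57)) = -4840 - (-34 + 3249 + 133/2) = -4840 - 1*6563/2 = -4840 - 6563/2 = -16243/2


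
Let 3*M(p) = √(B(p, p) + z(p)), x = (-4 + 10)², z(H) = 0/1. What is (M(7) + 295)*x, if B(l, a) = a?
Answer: 10620 + 12*√7 ≈ 10652.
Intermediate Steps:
z(H) = 0 (z(H) = 0*1 = 0)
x = 36 (x = 6² = 36)
M(p) = √p/3 (M(p) = √(p + 0)/3 = √p/3)
(M(7) + 295)*x = (√7/3 + 295)*36 = (295 + √7/3)*36 = 10620 + 12*√7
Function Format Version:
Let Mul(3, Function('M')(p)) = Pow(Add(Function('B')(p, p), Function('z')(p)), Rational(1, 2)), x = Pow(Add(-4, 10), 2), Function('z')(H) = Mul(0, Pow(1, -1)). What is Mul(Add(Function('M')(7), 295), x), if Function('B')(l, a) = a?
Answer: Add(10620, Mul(12, Pow(7, Rational(1, 2)))) ≈ 10652.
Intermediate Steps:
Function('z')(H) = 0 (Function('z')(H) = Mul(0, 1) = 0)
x = 36 (x = Pow(6, 2) = 36)
Function('M')(p) = Mul(Rational(1, 3), Pow(p, Rational(1, 2))) (Function('M')(p) = Mul(Rational(1, 3), Pow(Add(p, 0), Rational(1, 2))) = Mul(Rational(1, 3), Pow(p, Rational(1, 2))))
Mul(Add(Function('M')(7), 295), x) = Mul(Add(Mul(Rational(1, 3), Pow(7, Rational(1, 2))), 295), 36) = Mul(Add(295, Mul(Rational(1, 3), Pow(7, Rational(1, 2)))), 36) = Add(10620, Mul(12, Pow(7, Rational(1, 2))))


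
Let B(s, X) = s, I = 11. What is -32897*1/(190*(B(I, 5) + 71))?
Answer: -32897/15580 ≈ -2.1115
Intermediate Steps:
-32897*1/(190*(B(I, 5) + 71)) = -32897*1/(190*(11 + 71)) = -32897/(190*82) = -32897/15580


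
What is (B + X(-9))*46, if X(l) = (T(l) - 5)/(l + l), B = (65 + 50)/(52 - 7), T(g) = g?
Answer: 460/3 ≈ 153.33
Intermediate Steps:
B = 23/9 (B = 115/45 = 115*(1/45) = 23/9 ≈ 2.5556)
X(l) = (-5 + l)/(2*l) (X(l) = (l - 5)/(l + l) = (-5 + l)/((2*l)) = (-5 + l)*(1/(2*l)) = (-5 + l)/(2*l))
(B + X(-9))*46 = (23/9 + (1/2)*(-5 - 9)/(-9))*46 = (23/9 + (1/2)*(-1/9)*(-14))*46 = (23/9 + 7/9)*46 = (10/3)*46 = 460/3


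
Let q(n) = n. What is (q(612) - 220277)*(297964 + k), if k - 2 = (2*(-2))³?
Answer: -65438642830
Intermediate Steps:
k = -62 (k = 2 + (2*(-2))³ = 2 + (-4)³ = 2 - 64 = -62)
(q(612) - 220277)*(297964 + k) = (612 - 220277)*(297964 - 62) = -219665*297902 = -65438642830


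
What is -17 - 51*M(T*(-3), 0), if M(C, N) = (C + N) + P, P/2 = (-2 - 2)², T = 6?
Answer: -731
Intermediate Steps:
P = 32 (P = 2*(-2 - 2)² = 2*(-4)² = 2*16 = 32)
M(C, N) = 32 + C + N (M(C, N) = (C + N) + 32 = 32 + C + N)
-17 - 51*M(T*(-3), 0) = -17 - 51*(32 + 6*(-3) + 0) = -17 - 51*(32 - 18 + 0) = -17 - 51*14 = -17 - 714 = -731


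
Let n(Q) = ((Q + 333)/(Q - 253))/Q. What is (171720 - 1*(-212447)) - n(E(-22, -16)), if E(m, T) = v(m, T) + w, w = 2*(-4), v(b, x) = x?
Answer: 851313969/2216 ≈ 3.8417e+5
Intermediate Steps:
w = -8
E(m, T) = -8 + T (E(m, T) = T - 8 = -8 + T)
n(Q) = (333 + Q)/(Q*(-253 + Q)) (n(Q) = ((333 + Q)/(-253 + Q))/Q = (333 + Q)/(Q*(-253 + Q)))
(171720 - 1*(-212447)) - n(E(-22, -16)) = (171720 - 1*(-212447)) - (333 + (-8 - 16))/((-8 - 16)*(-253 + (-8 - 16))) = (171720 + 212447) - (333 - 24)/((-24)*(-253 - 24)) = 384167 - (-1)*309/(24*(-277)) = 384167 - (-1)*(-1)*309/(24*277) = 384167 - 1*103/2216 = 384167 - 103/2216 = 851313969/2216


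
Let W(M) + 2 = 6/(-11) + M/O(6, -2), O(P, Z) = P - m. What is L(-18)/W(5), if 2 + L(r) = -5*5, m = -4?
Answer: 66/5 ≈ 13.200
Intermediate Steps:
L(r) = -27 (L(r) = -2 - 5*5 = -2 - 25 = -27)
O(P, Z) = 4 + P (O(P, Z) = P - 1*(-4) = P + 4 = 4 + P)
W(M) = -28/11 + M/10 (W(M) = -2 + (6/(-11) + M/(4 + 6)) = -2 + (6*(-1/11) + M/10) = -2 + (-6/11 + M*(1/10)) = -2 + (-6/11 + M/10) = -28/11 + M/10)
L(-18)/W(5) = -27/(-28/11 + (1/10)*5) = -27/(-28/11 + 1/2) = -27/(-45/22) = -27*(-22/45) = 66/5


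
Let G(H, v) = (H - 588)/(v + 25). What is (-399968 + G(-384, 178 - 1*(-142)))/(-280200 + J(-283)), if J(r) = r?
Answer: 45996644/32255545 ≈ 1.4260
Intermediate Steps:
G(H, v) = (-588 + H)/(25 + v)
(-399968 + G(-384, 178 - 1*(-142)))/(-280200 + J(-283)) = (-399968 + (-588 - 384)/(25 + (178 - 1*(-142))))/(-280200 - 283) = (-399968 - 972/(25 + (178 + 142)))/(-280483) = (-399968 - 972/(25 + 320))*(-1/280483) = (-399968 - 972/345)*(-1/280483) = (-399968 + (1/345)*(-972))*(-1/280483) = (-399968 - 324/115)*(-1/280483) = -45996644/115*(-1/280483) = 45996644/32255545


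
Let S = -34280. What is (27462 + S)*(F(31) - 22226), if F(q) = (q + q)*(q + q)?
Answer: 125328476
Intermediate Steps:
F(q) = 4*q**2 (F(q) = (2*q)*(2*q) = 4*q**2)
(27462 + S)*(F(31) - 22226) = (27462 - 34280)*(4*31**2 - 22226) = -6818*(4*961 - 22226) = -6818*(3844 - 22226) = -6818*(-18382) = 125328476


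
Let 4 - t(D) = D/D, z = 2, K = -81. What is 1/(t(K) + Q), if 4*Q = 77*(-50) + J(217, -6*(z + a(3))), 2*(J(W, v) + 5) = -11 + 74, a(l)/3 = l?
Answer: -8/7623 ≈ -0.0010495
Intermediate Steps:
a(l) = 3*l
t(D) = 3 (t(D) = 4 - D/D = 4 - 1*1 = 4 - 1 = 3)
J(W, v) = 53/2 (J(W, v) = -5 + (-11 + 74)/2 = -5 + (½)*63 = -5 + 63/2 = 53/2)
Q = -7647/8 (Q = (77*(-50) + 53/2)/4 = (-3850 + 53/2)/4 = (¼)*(-7647/2) = -7647/8 ≈ -955.88)
1/(t(K) + Q) = 1/(3 - 7647/8) = 1/(-7623/8) = -8/7623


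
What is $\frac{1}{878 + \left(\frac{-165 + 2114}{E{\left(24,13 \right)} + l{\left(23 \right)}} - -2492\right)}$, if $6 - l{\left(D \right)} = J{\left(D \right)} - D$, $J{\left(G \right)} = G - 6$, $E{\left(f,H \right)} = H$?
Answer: $\frac{25}{86199} \approx 0.00029003$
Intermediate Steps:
$J{\left(G \right)} = -6 + G$ ($J{\left(G \right)} = G - 6 = -6 + G$)
$l{\left(D \right)} = 12$ ($l{\left(D \right)} = 6 - \left(\left(-6 + D\right) - D\right) = 6 - -6 = 6 + 6 = 12$)
$\frac{1}{878 + \left(\frac{-165 + 2114}{E{\left(24,13 \right)} + l{\left(23 \right)}} - -2492\right)} = \frac{1}{878 + \left(\frac{-165 + 2114}{13 + 12} - -2492\right)} = \frac{1}{878 + \left(\frac{1949}{25} + 2492\right)} = \frac{1}{878 + \frac{64249}{25}} = \frac{1}{\frac{86199}{25}} = \frac{25}{86199}$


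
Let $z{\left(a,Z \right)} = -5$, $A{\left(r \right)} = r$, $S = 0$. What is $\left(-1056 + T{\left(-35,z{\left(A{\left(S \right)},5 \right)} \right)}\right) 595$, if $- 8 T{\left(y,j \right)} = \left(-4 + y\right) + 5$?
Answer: $- \frac{2503165}{4} \approx -6.2579 \cdot 10^{5}$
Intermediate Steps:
$T{\left(y,j \right)} = - \frac{1}{8} - \frac{y}{8}$ ($T{\left(y,j \right)} = - \frac{\left(-4 + y\right) + 5}{8} = - \frac{1 + y}{8} = - \frac{1}{8} - \frac{y}{8}$)
$\left(-1056 + T{\left(-35,z{\left(A{\left(S \right)},5 \right)} \right)}\right) 595 = \left(-1056 - - \frac{17}{4}\right) 595 = \left(-1056 + \left(- \frac{1}{8} + \frac{35}{8}\right)\right) 595 = \left(-1056 + \frac{17}{4}\right) 595 = \left(- \frac{4207}{4}\right) 595 = - \frac{2503165}{4}$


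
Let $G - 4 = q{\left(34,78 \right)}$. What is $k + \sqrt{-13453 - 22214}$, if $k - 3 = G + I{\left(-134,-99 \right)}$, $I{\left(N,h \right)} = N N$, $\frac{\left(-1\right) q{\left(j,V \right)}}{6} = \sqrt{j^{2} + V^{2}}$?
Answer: $17963 - 12 \sqrt{1810} + 3 i \sqrt{3963} \approx 17452.0 + 188.86 i$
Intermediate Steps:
$q{\left(j,V \right)} = - 6 \sqrt{V^{2} + j^{2}}$ ($q{\left(j,V \right)} = - 6 \sqrt{j^{2} + V^{2}} = - 6 \sqrt{V^{2} + j^{2}}$)
$I{\left(N,h \right)} = N^{2}$
$G = 4 - 12 \sqrt{1810}$ ($G = 4 - 6 \sqrt{78^{2} + 34^{2}} = 4 - 6 \sqrt{6084 + 1156} = 4 - 6 \sqrt{7240} = 4 - 6 \cdot 2 \sqrt{1810} = 4 - 12 \sqrt{1810} \approx -506.53$)
$k = 17963 - 12 \sqrt{1810}$ ($k = 3 + \left(\left(4 - 12 \sqrt{1810}\right) + \left(-134\right)^{2}\right) = 3 + \left(\left(4 - 12 \sqrt{1810}\right) + 17956\right) = 3 + \left(17960 - 12 \sqrt{1810}\right) = 17963 - 12 \sqrt{1810} \approx 17452.0$)
$k + \sqrt{-13453 - 22214} = \left(17963 - 12 \sqrt{1810}\right) + \sqrt{-13453 - 22214} = \left(17963 - 12 \sqrt{1810}\right) + \sqrt{-35667} = \left(17963 - 12 \sqrt{1810}\right) + 3 i \sqrt{3963} = 17963 - 12 \sqrt{1810} + 3 i \sqrt{3963}$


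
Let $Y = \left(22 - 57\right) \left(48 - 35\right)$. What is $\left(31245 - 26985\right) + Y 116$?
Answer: $-48520$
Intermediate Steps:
$Y = -455$ ($Y = \left(-35\right) 13 = -455$)
$\left(31245 - 26985\right) + Y 116 = \left(31245 - 26985\right) - 52780 = 4260 - 52780 = -48520$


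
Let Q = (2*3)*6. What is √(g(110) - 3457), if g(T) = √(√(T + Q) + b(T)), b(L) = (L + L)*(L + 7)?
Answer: √(-3457 + √(25740 + √146)) ≈ 57.415*I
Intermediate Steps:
Q = 36 (Q = 6*6 = 36)
b(L) = 2*L*(7 + L) (b(L) = (2*L)*(7 + L) = 2*L*(7 + L))
g(T) = √(√(36 + T) + 2*T*(7 + T)) (g(T) = √(√(T + 36) + 2*T*(7 + T)) = √(√(36 + T) + 2*T*(7 + T)))
√(g(110) - 3457) = √(√(√(36 + 110) + 2*110*(7 + 110)) - 3457) = √(√(√146 + 2*110*117) - 3457) = √(√(√146 + 25740) - 3457) = √(√(25740 + √146) - 3457) = √(-3457 + √(25740 + √146))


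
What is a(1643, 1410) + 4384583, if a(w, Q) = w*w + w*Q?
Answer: 9400662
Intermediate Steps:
a(w, Q) = w² + Q*w
a(1643, 1410) + 4384583 = 1643*(1410 + 1643) + 4384583 = 1643*3053 + 4384583 = 5016079 + 4384583 = 9400662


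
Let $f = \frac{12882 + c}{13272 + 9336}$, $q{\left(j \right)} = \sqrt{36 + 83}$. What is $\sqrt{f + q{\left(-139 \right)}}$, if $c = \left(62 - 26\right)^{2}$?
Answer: $\frac{\sqrt{2225946 + 3549456 \sqrt{119}}}{1884} \approx 3.3964$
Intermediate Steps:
$c = 1296$ ($c = \left(62 - 26\right)^{2} = 36^{2} = 1296$)
$q{\left(j \right)} = \sqrt{119}$
$f = \frac{2363}{3768}$ ($f = \frac{12882 + 1296}{13272 + 9336} = \frac{14178}{22608} = 14178 \cdot \frac{1}{22608} = \frac{2363}{3768} \approx 0.62712$)
$\sqrt{f + q{\left(-139 \right)}} = \sqrt{\frac{2363}{3768} + \sqrt{119}}$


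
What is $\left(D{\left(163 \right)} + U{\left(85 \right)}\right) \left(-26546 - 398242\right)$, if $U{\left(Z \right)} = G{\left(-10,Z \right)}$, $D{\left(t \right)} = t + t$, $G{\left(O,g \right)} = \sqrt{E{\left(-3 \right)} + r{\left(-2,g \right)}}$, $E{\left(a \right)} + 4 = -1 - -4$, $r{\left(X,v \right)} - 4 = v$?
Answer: $-138480888 - 849576 \sqrt{22} \approx -1.4247 \cdot 10^{8}$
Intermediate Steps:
$r{\left(X,v \right)} = 4 + v$
$E{\left(a \right)} = -1$ ($E{\left(a \right)} = -4 - -3 = -4 + \left(-1 + 4\right) = -4 + 3 = -1$)
$G{\left(O,g \right)} = \sqrt{3 + g}$ ($G{\left(O,g \right)} = \sqrt{-1 + \left(4 + g\right)} = \sqrt{3 + g}$)
$D{\left(t \right)} = 2 t$
$U{\left(Z \right)} = \sqrt{3 + Z}$
$\left(D{\left(163 \right)} + U{\left(85 \right)}\right) \left(-26546 - 398242\right) = \left(2 \cdot 163 + \sqrt{3 + 85}\right) \left(-26546 - 398242\right) = \left(326 + \sqrt{88}\right) \left(-424788\right) = \left(326 + 2 \sqrt{22}\right) \left(-424788\right) = -138480888 - 849576 \sqrt{22}$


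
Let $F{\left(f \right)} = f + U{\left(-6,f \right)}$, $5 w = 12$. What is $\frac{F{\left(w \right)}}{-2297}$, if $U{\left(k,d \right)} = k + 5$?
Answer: $- \frac{7}{11485} \approx -0.00060949$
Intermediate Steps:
$w = \frac{12}{5}$ ($w = \frac{1}{5} \cdot 12 = \frac{12}{5} \approx 2.4$)
$U{\left(k,d \right)} = 5 + k$
$F{\left(f \right)} = -1 + f$ ($F{\left(f \right)} = f + \left(5 - 6\right) = f - 1 = -1 + f$)
$\frac{F{\left(w \right)}}{-2297} = \frac{-1 + \frac{12}{5}}{-2297} = \frac{7}{5} \left(- \frac{1}{2297}\right) = - \frac{7}{11485}$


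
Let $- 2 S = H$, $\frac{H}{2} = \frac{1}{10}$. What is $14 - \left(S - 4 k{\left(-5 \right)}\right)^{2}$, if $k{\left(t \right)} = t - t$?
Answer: $\frac{1399}{100} \approx 13.99$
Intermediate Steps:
$k{\left(t \right)} = 0$
$H = \frac{1}{5}$ ($H = \frac{2}{10} = 2 \cdot \frac{1}{10} = \frac{1}{5} \approx 0.2$)
$S = - \frac{1}{10}$ ($S = \left(- \frac{1}{2}\right) \frac{1}{5} = - \frac{1}{10} \approx -0.1$)
$14 - \left(S - 4 k{\left(-5 \right)}\right)^{2} = 14 - \left(- \frac{1}{10} - 0\right)^{2} = 14 - \left(- \frac{1}{10} + 0\right)^{2} = 14 - \left(- \frac{1}{10}\right)^{2} = 14 - \frac{1}{100} = \frac{1399}{100}$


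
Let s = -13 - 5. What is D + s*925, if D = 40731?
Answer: 24081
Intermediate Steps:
s = -18
D + s*925 = 40731 - 18*925 = 40731 - 16650 = 24081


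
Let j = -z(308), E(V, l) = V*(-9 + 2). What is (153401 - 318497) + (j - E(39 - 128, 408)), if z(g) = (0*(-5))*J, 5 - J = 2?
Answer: -165719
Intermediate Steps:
J = 3 (J = 5 - 1*2 = 5 - 2 = 3)
z(g) = 0 (z(g) = (0*(-5))*3 = 0*3 = 0)
E(V, l) = -7*V (E(V, l) = V*(-7) = -7*V)
j = 0 (j = -1*0 = 0)
(153401 - 318497) + (j - E(39 - 128, 408)) = (153401 - 318497) + (0 - (-7)*(39 - 128)) = -165096 + (0 - (-7)*(-89)) = -165096 + (0 - 1*623) = -165096 + (0 - 623) = -165096 - 623 = -165719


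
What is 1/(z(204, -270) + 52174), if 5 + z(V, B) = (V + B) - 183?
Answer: 1/51920 ≈ 1.9260e-5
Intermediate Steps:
z(V, B) = -188 + B + V (z(V, B) = -5 + ((V + B) - 183) = -5 + ((B + V) - 183) = -5 + (-183 + B + V) = -188 + B + V)
1/(z(204, -270) + 52174) = 1/((-188 - 270 + 204) + 52174) = 1/(-254 + 52174) = 1/51920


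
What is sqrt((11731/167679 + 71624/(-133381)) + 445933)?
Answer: sqrt(24784030611038524480259602)/7455064233 ≈ 667.78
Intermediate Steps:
sqrt((11731/167679 + 71624/(-133381)) + 445933) = sqrt((11731*(1/167679) + 71624*(-1/133381)) + 445933) = sqrt((11731/167679 - 71624/133381) + 445933) = sqrt(-10445148185/22365192699 + 445933) = sqrt(9973367030694982/22365192699) = sqrt(24784030611038524480259602)/7455064233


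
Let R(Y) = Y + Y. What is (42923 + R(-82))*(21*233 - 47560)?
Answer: -1824398253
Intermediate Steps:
R(Y) = 2*Y
(42923 + R(-82))*(21*233 - 47560) = (42923 + 2*(-82))*(21*233 - 47560) = (42923 - 164)*(4893 - 47560) = 42759*(-42667) = -1824398253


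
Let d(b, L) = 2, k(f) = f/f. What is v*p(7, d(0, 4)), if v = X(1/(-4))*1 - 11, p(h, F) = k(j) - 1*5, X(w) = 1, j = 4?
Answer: 40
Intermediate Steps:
k(f) = 1
p(h, F) = -4 (p(h, F) = 1 - 1*5 = 1 - 5 = -4)
v = -10 (v = 1*1 - 11 = 1 - 11 = -10)
v*p(7, d(0, 4)) = -10*(-4) = 40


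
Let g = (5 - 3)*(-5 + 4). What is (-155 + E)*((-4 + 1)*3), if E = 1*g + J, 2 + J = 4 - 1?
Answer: 1404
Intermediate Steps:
g = -2 (g = 2*(-1) = -2)
J = 1 (J = -2 + (4 - 1) = -2 + 3 = 1)
E = -1 (E = 1*(-2) + 1 = -2 + 1 = -1)
(-155 + E)*((-4 + 1)*3) = (-155 - 1)*((-4 + 1)*3) = -(-468)*3 = -156*(-9) = 1404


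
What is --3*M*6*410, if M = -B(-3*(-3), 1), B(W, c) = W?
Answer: -66420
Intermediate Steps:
M = -9 (M = -(-3)*(-3) = -1*9 = -9)
--3*M*6*410 = --3*(-9)*6*410 = -27*6*410 = -162*410 = -1*66420 = -66420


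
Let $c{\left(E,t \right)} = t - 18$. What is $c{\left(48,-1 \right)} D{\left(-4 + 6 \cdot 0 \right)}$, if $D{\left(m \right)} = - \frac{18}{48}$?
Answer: $\frac{57}{8} \approx 7.125$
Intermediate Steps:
$c{\left(E,t \right)} = -18 + t$ ($c{\left(E,t \right)} = t - 18 = -18 + t$)
$D{\left(m \right)} = - \frac{3}{8}$ ($D{\left(m \right)} = \left(-18\right) \frac{1}{48} = - \frac{3}{8}$)
$c{\left(48,-1 \right)} D{\left(-4 + 6 \cdot 0 \right)} = \left(-18 - 1\right) \left(- \frac{3}{8}\right) = \left(-19\right) \left(- \frac{3}{8}\right) = \frac{57}{8}$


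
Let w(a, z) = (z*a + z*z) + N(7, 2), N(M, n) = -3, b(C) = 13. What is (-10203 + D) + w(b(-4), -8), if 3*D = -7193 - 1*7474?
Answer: -15135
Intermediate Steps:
D = -4889 (D = (-7193 - 1*7474)/3 = (-7193 - 7474)/3 = (⅓)*(-14667) = -4889)
w(a, z) = -3 + z² + a*z (w(a, z) = (z*a + z*z) - 3 = (a*z + z²) - 3 = (z² + a*z) - 3 = -3 + z² + a*z)
(-10203 + D) + w(b(-4), -8) = (-10203 - 4889) + (-3 + (-8)² + 13*(-8)) = -15092 + (-3 + 64 - 104) = -15092 - 43 = -15135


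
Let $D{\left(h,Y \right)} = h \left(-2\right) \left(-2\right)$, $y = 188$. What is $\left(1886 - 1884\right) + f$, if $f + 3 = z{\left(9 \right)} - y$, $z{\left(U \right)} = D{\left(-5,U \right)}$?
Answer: $-209$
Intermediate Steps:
$D{\left(h,Y \right)} = 4 h$ ($D{\left(h,Y \right)} = - 2 h \left(-2\right) = 4 h$)
$z{\left(U \right)} = -20$ ($z{\left(U \right)} = 4 \left(-5\right) = -20$)
$f = -211$ ($f = -3 - 208 = -211$)
$\left(1886 - 1884\right) + f = \left(1886 - 1884\right) - 211 = 2 - 211 = -209$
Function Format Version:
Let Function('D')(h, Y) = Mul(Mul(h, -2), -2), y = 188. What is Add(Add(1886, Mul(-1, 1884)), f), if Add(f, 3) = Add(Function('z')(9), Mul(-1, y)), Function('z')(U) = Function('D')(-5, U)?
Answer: -209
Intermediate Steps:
Function('D')(h, Y) = Mul(4, h) (Function('D')(h, Y) = Mul(Mul(-2, h), -2) = Mul(4, h))
Function('z')(U) = -20 (Function('z')(U) = Mul(4, -5) = -20)
f = -211 (f = Add(-3, Add(-20, Mul(-1, 188))) = Add(-3, Add(-20, -188)) = Add(-3, -208) = -211)
Add(Add(1886, Mul(-1, 1884)), f) = Add(Add(1886, Mul(-1, 1884)), -211) = Add(Add(1886, -1884), -211) = Add(2, -211) = -209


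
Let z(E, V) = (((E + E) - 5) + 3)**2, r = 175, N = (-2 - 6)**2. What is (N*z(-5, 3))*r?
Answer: 1612800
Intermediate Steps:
N = 64 (N = (-8)**2 = 64)
z(E, V) = (-2 + 2*E)**2 (z(E, V) = ((2*E - 5) + 3)**2 = ((-5 + 2*E) + 3)**2 = (-2 + 2*E)**2)
(N*z(-5, 3))*r = (64*(4*(-1 - 5)**2))*175 = (64*(4*(-6)**2))*175 = (64*(4*36))*175 = (64*144)*175 = 9216*175 = 1612800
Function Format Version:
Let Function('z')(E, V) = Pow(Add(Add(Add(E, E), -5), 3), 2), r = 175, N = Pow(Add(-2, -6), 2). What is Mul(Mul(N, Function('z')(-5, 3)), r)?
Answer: 1612800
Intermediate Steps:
N = 64 (N = Pow(-8, 2) = 64)
Function('z')(E, V) = Pow(Add(-2, Mul(2, E)), 2) (Function('z')(E, V) = Pow(Add(Add(Mul(2, E), -5), 3), 2) = Pow(Add(Add(-5, Mul(2, E)), 3), 2) = Pow(Add(-2, Mul(2, E)), 2))
Mul(Mul(N, Function('z')(-5, 3)), r) = Mul(Mul(64, Mul(4, Pow(Add(-1, -5), 2))), 175) = Mul(Mul(64, Mul(4, Pow(-6, 2))), 175) = Mul(Mul(64, Mul(4, 36)), 175) = Mul(Mul(64, 144), 175) = Mul(9216, 175) = 1612800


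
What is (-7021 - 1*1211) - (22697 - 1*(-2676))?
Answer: -33605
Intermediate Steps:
(-7021 - 1*1211) - (22697 - 1*(-2676)) = (-7021 - 1211) - (22697 + 2676) = -8232 - 1*25373 = -8232 - 25373 = -33605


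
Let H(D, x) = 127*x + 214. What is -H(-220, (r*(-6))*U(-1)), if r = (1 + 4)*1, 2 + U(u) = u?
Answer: -11644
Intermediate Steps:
U(u) = -2 + u
r = 5 (r = 5*1 = 5)
H(D, x) = 214 + 127*x
-H(-220, (r*(-6))*U(-1)) = -(214 + 127*((5*(-6))*(-2 - 1))) = -(214 + 127*(-30*(-3))) = -(214 + 127*90) = -(214 + 11430) = -1*11644 = -11644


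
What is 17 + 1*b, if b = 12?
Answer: 29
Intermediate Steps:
17 + 1*b = 17 + 1*12 = 17 + 12 = 29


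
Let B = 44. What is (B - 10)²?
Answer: 1156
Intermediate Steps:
(B - 10)² = (44 - 10)² = 34² = 1156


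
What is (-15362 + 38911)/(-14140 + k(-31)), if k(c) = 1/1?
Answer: -23549/14139 ≈ -1.6655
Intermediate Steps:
k(c) = 1
(-15362 + 38911)/(-14140 + k(-31)) = (-15362 + 38911)/(-14140 + 1) = 23549/(-14139) = 23549*(-1/14139) = -23549/14139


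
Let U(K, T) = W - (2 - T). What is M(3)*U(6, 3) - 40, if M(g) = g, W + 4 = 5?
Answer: -34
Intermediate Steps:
W = 1 (W = -4 + 5 = 1)
U(K, T) = -1 + T (U(K, T) = 1 - (2 - T) = 1 + (-2 + T) = -1 + T)
M(3)*U(6, 3) - 40 = 3*(-1 + 3) - 40 = 3*2 - 40 = 6 - 40 = -34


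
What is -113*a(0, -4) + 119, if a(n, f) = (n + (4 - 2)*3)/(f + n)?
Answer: 577/2 ≈ 288.50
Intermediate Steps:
a(n, f) = (6 + n)/(f + n) (a(n, f) = (n + 2*3)/(f + n) = (n + 6)/(f + n) = (6 + n)/(f + n))
-113*a(0, -4) + 119 = -113*(6 + 0)/(-4 + 0) + 119 = -113*6/(-4) + 119 = -(-113)*6/4 + 119 = -113*(-3/2) + 119 = 339/2 + 119 = 577/2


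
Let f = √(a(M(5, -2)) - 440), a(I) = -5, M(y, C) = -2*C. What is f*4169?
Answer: 4169*I*√445 ≈ 87945.0*I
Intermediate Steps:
f = I*√445 (f = √(-5 - 440) = √(-445) = I*√445 ≈ 21.095*I)
f*4169 = (I*√445)*4169 = 4169*I*√445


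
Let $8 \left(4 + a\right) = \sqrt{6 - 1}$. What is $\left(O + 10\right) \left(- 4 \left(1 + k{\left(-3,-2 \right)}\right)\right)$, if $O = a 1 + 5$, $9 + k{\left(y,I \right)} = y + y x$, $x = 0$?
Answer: $484 + \frac{11 \sqrt{5}}{2} \approx 496.3$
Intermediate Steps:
$a = -4 + \frac{\sqrt{5}}{8}$ ($a = -4 + \frac{\sqrt{6 - 1}}{8} = -4 + \frac{\sqrt{5}}{8} \approx -3.7205$)
$k{\left(y,I \right)} = -9 + y$ ($k{\left(y,I \right)} = -9 + \left(y + y 0\right) = -9 + \left(y + 0\right) = -9 + y$)
$O = 1 + \frac{\sqrt{5}}{8}$ ($O = \left(-4 + \frac{\sqrt{5}}{8}\right) 1 + 5 = \left(-4 + \frac{\sqrt{5}}{8}\right) + 5 = 1 + \frac{\sqrt{5}}{8} \approx 1.2795$)
$\left(O + 10\right) \left(- 4 \left(1 + k{\left(-3,-2 \right)}\right)\right) = \left(\left(1 + \frac{\sqrt{5}}{8}\right) + 10\right) \left(- 4 \left(1 - 12\right)\right) = \left(11 + \frac{\sqrt{5}}{8}\right) \left(- 4 \left(1 - 12\right)\right) = \left(11 + \frac{\sqrt{5}}{8}\right) \left(\left(-4\right) \left(-11\right)\right) = \left(11 + \frac{\sqrt{5}}{8}\right) 44 = 484 + \frac{11 \sqrt{5}}{2}$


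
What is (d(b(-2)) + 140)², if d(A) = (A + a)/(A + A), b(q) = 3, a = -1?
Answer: 177241/9 ≈ 19693.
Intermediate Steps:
d(A) = (-1 + A)/(2*A) (d(A) = (A - 1)/(A + A) = (-1 + A)/((2*A)) = (-1 + A)*(1/(2*A)) = (-1 + A)/(2*A))
(d(b(-2)) + 140)² = ((½)*(-1 + 3)/3 + 140)² = ((½)*(⅓)*2 + 140)² = (⅓ + 140)² = (421/3)² = 177241/9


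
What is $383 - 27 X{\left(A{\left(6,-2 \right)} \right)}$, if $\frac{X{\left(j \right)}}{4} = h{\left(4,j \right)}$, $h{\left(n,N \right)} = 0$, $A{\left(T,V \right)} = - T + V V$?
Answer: $383$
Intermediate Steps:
$A{\left(T,V \right)} = V^{2} - T$ ($A{\left(T,V \right)} = - T + V^{2} = V^{2} - T$)
$X{\left(j \right)} = 0$ ($X{\left(j \right)} = 4 \cdot 0 = 0$)
$383 - 27 X{\left(A{\left(6,-2 \right)} \right)} = 383 - 0 = 383 + 0 = 383$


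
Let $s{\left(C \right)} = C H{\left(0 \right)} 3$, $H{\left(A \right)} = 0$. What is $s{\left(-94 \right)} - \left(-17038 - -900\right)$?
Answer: $16138$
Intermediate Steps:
$s{\left(C \right)} = 0$ ($s{\left(C \right)} = C 0 \cdot 3 = 0 \cdot 3 = 0$)
$s{\left(-94 \right)} - \left(-17038 - -900\right) = 0 - \left(-17038 - -900\right) = 0 - \left(-17038 + 900\right) = 0 - -16138 = 0 + 16138 = 16138$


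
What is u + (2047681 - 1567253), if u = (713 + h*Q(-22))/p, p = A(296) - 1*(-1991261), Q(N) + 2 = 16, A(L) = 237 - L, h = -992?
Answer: 956629181281/1991202 ≈ 4.8043e+5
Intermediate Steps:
Q(N) = 14 (Q(N) = -2 + 16 = 14)
p = 1991202 (p = (237 - 1*296) - 1*(-1991261) = (237 - 296) + 1991261 = -59 + 1991261 = 1991202)
u = -13175/1991202 (u = (713 - 992*14)/1991202 = (713 - 13888)*(1/1991202) = -13175*1/1991202 = -13175/1991202 ≈ -0.0066166)
u + (2047681 - 1567253) = -13175/1991202 + (2047681 - 1567253) = -13175/1991202 + 480428 = 956629181281/1991202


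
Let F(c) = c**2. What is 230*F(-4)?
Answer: 3680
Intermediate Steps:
230*F(-4) = 230*(-4)**2 = 230*16 = 3680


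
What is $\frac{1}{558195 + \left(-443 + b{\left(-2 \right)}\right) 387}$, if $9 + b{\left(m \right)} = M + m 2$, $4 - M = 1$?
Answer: $\frac{1}{382884} \approx 2.6118 \cdot 10^{-6}$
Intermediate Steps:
$M = 3$ ($M = 4 - 1 = 3$)
$b{\left(m \right)} = -6 + 2 m$ ($b{\left(m \right)} = -9 + \left(3 + m 2\right) = -9 + \left(3 + 2 m\right) = -6 + 2 m$)
$\frac{1}{558195 + \left(-443 + b{\left(-2 \right)}\right) 387} = \frac{1}{558195 + \left(-443 + \left(-6 + 2 \left(-2\right)\right)\right) 387} = \frac{1}{558195 + \left(-443 - 10\right) 387} = \frac{1}{558195 - 175311} = \frac{1}{382884}$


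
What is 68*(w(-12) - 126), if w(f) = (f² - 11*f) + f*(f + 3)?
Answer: 17544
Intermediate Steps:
w(f) = f² - 11*f + f*(3 + f) (w(f) = (f² - 11*f) + f*(3 + f) = f² - 11*f + f*(3 + f))
68*(w(-12) - 126) = 68*(2*(-12)*(-4 - 12) - 126) = 68*(2*(-12)*(-16) - 126) = 68*(384 - 126) = 68*258 = 17544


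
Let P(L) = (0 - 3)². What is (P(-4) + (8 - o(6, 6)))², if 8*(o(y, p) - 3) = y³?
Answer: 169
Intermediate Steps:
o(y, p) = 3 + y³/8
P(L) = 9 (P(L) = (-3)² = 9)
(P(-4) + (8 - o(6, 6)))² = (9 + (8 - (3 + (⅛)*6³)))² = (9 + (8 - (3 + (⅛)*216)))² = (9 + (8 - (3 + 27)))² = (9 + (8 - 1*30))² = (9 + (8 - 30))² = (9 - 22)² = (-13)² = 169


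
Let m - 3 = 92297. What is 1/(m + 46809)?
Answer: 1/139109 ≈ 7.1886e-6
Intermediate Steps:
m = 92300 (m = 3 + 92297 = 92300)
1/(m + 46809) = 1/(92300 + 46809) = 1/139109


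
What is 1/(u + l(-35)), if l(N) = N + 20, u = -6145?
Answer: -1/6160 ≈ -0.00016234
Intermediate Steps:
l(N) = 20 + N
1/(u + l(-35)) = 1/(-6145 + (20 - 35)) = 1/(-6145 - 15) = 1/(-6160) = -1/6160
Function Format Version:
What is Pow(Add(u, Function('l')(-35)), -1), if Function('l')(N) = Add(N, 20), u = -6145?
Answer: Rational(-1, 6160) ≈ -0.00016234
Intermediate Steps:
Function('l')(N) = Add(20, N)
Pow(Add(u, Function('l')(-35)), -1) = Pow(Add(-6145, Add(20, -35)), -1) = Pow(Add(-6145, -15), -1) = Pow(-6160, -1) = Rational(-1, 6160)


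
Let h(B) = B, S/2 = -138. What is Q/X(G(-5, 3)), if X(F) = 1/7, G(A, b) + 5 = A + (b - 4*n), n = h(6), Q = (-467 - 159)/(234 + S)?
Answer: 313/3 ≈ 104.33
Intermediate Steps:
S = -276 (S = 2*(-138) = -276)
Q = 313/21 (Q = (-467 - 159)/(234 - 276) = -626/(-42) = -626*(-1/42) = 313/21 ≈ 14.905)
n = 6
G(A, b) = -29 + A + b (G(A, b) = -5 + (A + (b - 4*6)) = -5 + (A + (b - 24)) = -5 + (A + (-24 + b)) = -5 + (-24 + A + b) = -29 + A + b)
X(F) = ⅐ (X(F) = 1*(⅐) = ⅐)
Q/X(G(-5, 3)) = 313/(21*(⅐)) = (313/21)*7 = 313/3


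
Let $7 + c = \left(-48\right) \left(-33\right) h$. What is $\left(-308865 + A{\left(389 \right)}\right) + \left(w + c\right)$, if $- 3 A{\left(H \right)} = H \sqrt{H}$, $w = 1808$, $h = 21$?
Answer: $-273800 - \frac{389 \sqrt{389}}{3} \approx -2.7636 \cdot 10^{5}$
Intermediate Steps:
$c = 33257$ ($c = -7 + \left(-48\right) \left(-33\right) 21 = -7 + 1584 \cdot 21 = -7 + 33264 = 33257$)
$A{\left(H \right)} = - \frac{H^{\frac{3}{2}}}{3}$ ($A{\left(H \right)} = - \frac{H \sqrt{H}}{3} = - \frac{H^{\frac{3}{2}}}{3}$)
$\left(-308865 + A{\left(389 \right)}\right) + \left(w + c\right) = \left(-308865 - \frac{389^{\frac{3}{2}}}{3}\right) + \left(1808 + 33257\right) = \left(-308865 - \frac{389 \sqrt{389}}{3}\right) + 35065 = -273800 - \frac{389 \sqrt{389}}{3}$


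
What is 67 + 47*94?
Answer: 4485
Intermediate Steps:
67 + 47*94 = 67 + 4418 = 4485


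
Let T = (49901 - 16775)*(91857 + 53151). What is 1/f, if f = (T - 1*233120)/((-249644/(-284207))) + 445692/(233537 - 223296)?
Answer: 639151051/3495079281209013076 ≈ 1.8287e-10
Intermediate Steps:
T = 4803535008 (T = 33126*145008 = 4803535008)
f = 3495079281209013076/639151051 (f = (4803535008 - 1*233120)/((-249644/(-284207))) + 445692/(233537 - 223296) = (4803535008 - 233120)/((-249644*(-1/284207))) + 445692/10241 = 4803301888/(249644/284207) + 445692*(1/10241) = 4803301888*(284207/249644) + 445692/10241 = 341283004920704/62411 + 445692/10241 = 3495079281209013076/639151051 ≈ 5.4683e+9)
1/f = 1/(3495079281209013076/639151051) = 639151051/3495079281209013076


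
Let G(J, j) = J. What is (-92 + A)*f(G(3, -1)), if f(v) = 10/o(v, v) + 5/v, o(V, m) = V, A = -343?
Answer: -2175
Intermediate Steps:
f(v) = 15/v (f(v) = 10/v + 5/v = 15/v)
(-92 + A)*f(G(3, -1)) = (-92 - 343)*(15/3) = -6525/3 = -435*5 = -2175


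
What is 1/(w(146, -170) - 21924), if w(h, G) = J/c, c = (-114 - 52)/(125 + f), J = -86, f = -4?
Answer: -83/1814489 ≈ -4.5743e-5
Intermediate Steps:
c = -166/121 (c = (-114 - 52)/(125 - 4) = -166/121 ≈ -1.3719)
w(h, G) = 5203/83 (w(h, G) = -86/(-166/121) = -86*(-121/166) = 5203/83)
1/(w(146, -170) - 21924) = 1/(5203/83 - 21924) = 1/(-1814489/83) = -83/1814489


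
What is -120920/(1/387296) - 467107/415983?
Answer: -19481246104437667/415983 ≈ -4.6832e+10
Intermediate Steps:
-120920/(1/387296) - 467107/415983 = -120920/1/387296 - 467107*1/415983 = -120920*387296 - 467107/415983 = -46831832320 - 467107/415983 = -19481246104437667/415983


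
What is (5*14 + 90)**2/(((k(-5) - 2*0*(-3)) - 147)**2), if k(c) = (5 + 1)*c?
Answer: 25600/31329 ≈ 0.81713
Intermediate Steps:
k(c) = 6*c
(5*14 + 90)**2/(((k(-5) - 2*0*(-3)) - 147)**2) = (5*14 + 90)**2/(((6*(-5) - 2*0*(-3)) - 147)**2) = (70 + 90)**2/(((-30 + 0*(-3)) - 147)**2) = 160**2/(((-30 + 0) - 147)**2) = 25600/((-30 - 147)**2) = 25600/((-177)**2) = 25600/31329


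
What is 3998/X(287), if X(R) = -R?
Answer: -3998/287 ≈ -13.930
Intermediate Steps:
X(R) = -R
3998/X(287) = 3998/((-1*287)) = 3998/(-287) = 3998*(-1/287) = -3998/287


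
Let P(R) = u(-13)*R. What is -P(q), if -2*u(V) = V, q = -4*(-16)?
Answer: -416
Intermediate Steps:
q = 64
u(V) = -V/2
P(R) = 13*R/2 (P(R) = (-1/2*(-13))*R = 13*R/2)
-P(q) = -13*64/2 = -1*416 = -416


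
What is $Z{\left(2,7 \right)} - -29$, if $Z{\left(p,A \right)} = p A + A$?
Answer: $50$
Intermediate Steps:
$Z{\left(p,A \right)} = A + A p$ ($Z{\left(p,A \right)} = A p + A = A + A p$)
$Z{\left(2,7 \right)} - -29 = 7 \left(1 + 2\right) - -29 = 7 \cdot 3 + 29 = 21 + 29 = 50$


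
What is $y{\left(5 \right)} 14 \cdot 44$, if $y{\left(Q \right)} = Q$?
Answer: $3080$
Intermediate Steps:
$y{\left(5 \right)} 14 \cdot 44 = 5 \cdot 14 \cdot 44 = 70 \cdot 44 = 3080$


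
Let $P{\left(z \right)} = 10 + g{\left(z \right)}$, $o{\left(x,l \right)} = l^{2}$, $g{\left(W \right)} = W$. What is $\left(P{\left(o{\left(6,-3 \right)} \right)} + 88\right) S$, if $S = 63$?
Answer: $6741$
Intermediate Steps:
$P{\left(z \right)} = 10 + z$
$\left(P{\left(o{\left(6,-3 \right)} \right)} + 88\right) S = \left(\left(10 + \left(-3\right)^{2}\right) + 88\right) 63 = \left(\left(10 + 9\right) + 88\right) 63 = \left(19 + 88\right) 63 = 107 \cdot 63 = 6741$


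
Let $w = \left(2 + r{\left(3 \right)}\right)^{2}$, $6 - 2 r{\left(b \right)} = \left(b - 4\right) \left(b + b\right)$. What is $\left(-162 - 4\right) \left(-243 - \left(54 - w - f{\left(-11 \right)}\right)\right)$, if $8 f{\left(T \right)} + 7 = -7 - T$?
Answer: $\frac{154961}{4} \approx 38740.0$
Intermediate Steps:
$f{\left(T \right)} = - \frac{7}{4} - \frac{T}{8}$ ($f{\left(T \right)} = - \frac{7}{8} + \frac{-7 - T}{8} = - \frac{7}{8} - \left(\frac{7}{8} + \frac{T}{8}\right) = - \frac{7}{4} - \frac{T}{8}$)
$r{\left(b \right)} = 3 - b \left(-4 + b\right)$ ($r{\left(b \right)} = 3 - \frac{\left(b - 4\right) \left(b + b\right)}{2} = 3 - \frac{\left(-4 + b\right) 2 b}{2} = 3 - \frac{2 b \left(-4 + b\right)}{2} = 3 - b \left(-4 + b\right)$)
$w = 64$ ($w = \left(2 + \left(3 - 3^{2} + 4 \cdot 3\right)\right)^{2} = \left(2 + \left(3 - 9 + 12\right)\right)^{2} = \left(2 + 6\right)^{2} = 8^{2} = 64$)
$\left(-162 - 4\right) \left(-243 - \left(54 - w - f{\left(-11 \right)}\right)\right) = \left(-162 - 4\right) \left(-243 + \left(\left(64 - \frac{3}{8}\right) - 54\right)\right) = - 166 \left(-243 + \left(\left(64 + \left(- \frac{7}{4} + \frac{11}{8}\right)\right) - 54\right)\right) = - 166 \left(-243 + \left(\left(64 - \frac{3}{8}\right) - 54\right)\right) = - 166 \left(-243 + \left(\frac{509}{8} - 54\right)\right) = - 166 \left(-243 + \frac{77}{8}\right) = \left(-166\right) \left(- \frac{1867}{8}\right) = \frac{154961}{4}$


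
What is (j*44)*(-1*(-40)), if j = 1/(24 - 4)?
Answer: 88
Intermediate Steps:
j = 1/20 ≈ 0.050000
(j*44)*(-1*(-40)) = ((1/20)*44)*(-1*(-40)) = (11/5)*40 = 88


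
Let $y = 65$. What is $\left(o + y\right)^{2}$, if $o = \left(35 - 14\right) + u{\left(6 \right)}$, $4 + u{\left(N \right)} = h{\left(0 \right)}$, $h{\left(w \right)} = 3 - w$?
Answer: $7225$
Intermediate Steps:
$u{\left(N \right)} = -1$ ($u{\left(N \right)} = -4 + \left(3 - 0\right) = -4 + \left(3 + 0\right) = -4 + 3 = -1$)
$o = 20$ ($o = \left(35 - 14\right) - 1 = 21 - 1 = 20$)
$\left(o + y\right)^{2} = \left(20 + 65\right)^{2} = 85^{2} = 7225$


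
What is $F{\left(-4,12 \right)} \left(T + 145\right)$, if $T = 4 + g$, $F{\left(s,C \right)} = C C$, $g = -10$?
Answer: $20016$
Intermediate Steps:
$F{\left(s,C \right)} = C^{2}$
$T = -6$ ($T = 4 - 10 = -6$)
$F{\left(-4,12 \right)} \left(T + 145\right) = 12^{2} \left(-6 + 145\right) = 144 \cdot 139 = 20016$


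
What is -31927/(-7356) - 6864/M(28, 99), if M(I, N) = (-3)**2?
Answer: -5578249/7356 ≈ -758.33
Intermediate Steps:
M(I, N) = 9
-31927/(-7356) - 6864/M(28, 99) = -31927/(-7356) - 6864/9 = -31927*(-1/7356) - 6864*1/9 = 31927/7356 - 2288/3 = -5578249/7356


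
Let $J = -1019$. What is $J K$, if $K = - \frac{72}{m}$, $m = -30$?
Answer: $- \frac{12228}{5} \approx -2445.6$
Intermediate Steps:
$K = \frac{12}{5}$ ($K = - \frac{72}{-30} = \left(-72\right) \left(- \frac{1}{30}\right) = \frac{12}{5} \approx 2.4$)
$J K = \left(-1019\right) \frac{12}{5} = - \frac{12228}{5}$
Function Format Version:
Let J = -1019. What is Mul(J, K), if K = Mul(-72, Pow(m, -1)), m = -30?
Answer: Rational(-12228, 5) ≈ -2445.6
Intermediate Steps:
K = Rational(12, 5) (K = Mul(-72, Pow(-30, -1)) = Mul(-72, Rational(-1, 30)) = Rational(12, 5) ≈ 2.4000)
Mul(J, K) = Mul(-1019, Rational(12, 5)) = Rational(-12228, 5)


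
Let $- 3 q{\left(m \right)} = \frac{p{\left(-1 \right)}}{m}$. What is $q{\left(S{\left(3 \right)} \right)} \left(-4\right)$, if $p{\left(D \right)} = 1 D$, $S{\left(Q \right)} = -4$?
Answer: $\frac{1}{3} \approx 0.33333$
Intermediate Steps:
$p{\left(D \right)} = D$
$q{\left(m \right)} = \frac{1}{3 m}$ ($q{\left(m \right)} = - \frac{\left(-1\right) \frac{1}{m}}{3} = \frac{1}{3 m}$)
$q{\left(S{\left(3 \right)} \right)} \left(-4\right) = \frac{1}{3 \left(-4\right)} \left(-4\right) = \frac{1}{3} \left(- \frac{1}{4}\right) \left(-4\right) = \left(- \frac{1}{12}\right) \left(-4\right) = \frac{1}{3}$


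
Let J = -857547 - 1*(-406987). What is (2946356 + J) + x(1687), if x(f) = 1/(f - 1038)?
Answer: 1619771605/649 ≈ 2.4958e+6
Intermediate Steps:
x(f) = 1/(-1038 + f)
J = -450560 (J = -857547 + 406987 = -450560)
(2946356 + J) + x(1687) = (2946356 - 450560) + 1/(-1038 + 1687) = 2495796 + 1/649 = 1619771605/649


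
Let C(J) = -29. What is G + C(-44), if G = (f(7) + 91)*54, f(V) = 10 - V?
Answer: 5047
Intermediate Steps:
G = 5076 (G = ((10 - 1*7) + 91)*54 = ((10 - 7) + 91)*54 = (3 + 91)*54 = 94*54 = 5076)
G + C(-44) = 5076 - 29 = 5047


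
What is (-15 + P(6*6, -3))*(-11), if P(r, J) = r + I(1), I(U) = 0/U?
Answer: -231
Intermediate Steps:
I(U) = 0
P(r, J) = r (P(r, J) = r + 0 = r)
(-15 + P(6*6, -3))*(-11) = (-15 + 6*6)*(-11) = (-15 + 36)*(-11) = 21*(-11) = -231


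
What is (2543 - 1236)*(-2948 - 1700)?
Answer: -6074936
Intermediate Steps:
(2543 - 1236)*(-2948 - 1700) = 1307*(-4648) = -6074936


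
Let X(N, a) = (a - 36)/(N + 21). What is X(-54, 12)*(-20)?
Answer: -160/11 ≈ -14.545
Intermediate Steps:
X(N, a) = (-36 + a)/(21 + N)
X(-54, 12)*(-20) = ((-36 + 12)/(21 - 54))*(-20) = (-24/(-33))*(-20) = -1/33*(-24)*(-20) = (8/11)*(-20) = -160/11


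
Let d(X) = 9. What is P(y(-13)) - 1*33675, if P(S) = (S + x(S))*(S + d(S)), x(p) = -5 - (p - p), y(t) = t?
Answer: -33603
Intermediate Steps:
x(p) = -5 (x(p) = -5 - 1*0 = -5 + 0 = -5)
P(S) = (-5 + S)*(9 + S) (P(S) = (S - 5)*(S + 9) = (-5 + S)*(9 + S))
P(y(-13)) - 1*33675 = (-45 + (-13)**2 + 4*(-13)) - 1*33675 = (-45 + 169 - 52) - 33675 = 72 - 33675 = -33603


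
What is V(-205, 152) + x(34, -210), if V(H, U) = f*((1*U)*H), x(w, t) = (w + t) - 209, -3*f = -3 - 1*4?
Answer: -219275/3 ≈ -73092.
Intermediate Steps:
f = 7/3 (f = -(-3 - 1*4)/3 = -(-3 - 4)/3 = -1/3*(-7) = 7/3 ≈ 2.3333)
x(w, t) = -209 + t + w (x(w, t) = (t + w) - 209 = -209 + t + w)
V(H, U) = 7*H*U/3 (V(H, U) = 7*((1*U)*H)/3 = 7*(U*H)/3 = 7*(H*U)/3 = 7*H*U/3)
V(-205, 152) + x(34, -210) = (7/3)*(-205)*152 + (-209 - 210 + 34) = -218120/3 - 385 = -219275/3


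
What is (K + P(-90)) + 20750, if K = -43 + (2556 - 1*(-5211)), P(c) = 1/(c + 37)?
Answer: 1509121/53 ≈ 28474.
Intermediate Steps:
P(c) = 1/(37 + c)
K = 7724 (K = -43 + (2556 + 5211) = -43 + 7767 = 7724)
(K + P(-90)) + 20750 = (7724 + 1/(37 - 90)) + 20750 = (7724 + 1/(-53)) + 20750 = (7724 - 1/53) + 20750 = 409371/53 + 20750 = 1509121/53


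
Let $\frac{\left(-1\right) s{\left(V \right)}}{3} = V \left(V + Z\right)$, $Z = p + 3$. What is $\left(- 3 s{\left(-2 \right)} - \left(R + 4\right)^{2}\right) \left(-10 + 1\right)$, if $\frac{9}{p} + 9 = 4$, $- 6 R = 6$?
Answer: $- \frac{243}{5} \approx -48.6$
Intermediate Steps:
$R = -1$ ($R = \left(- \frac{1}{6}\right) 6 = -1$)
$p = - \frac{9}{5}$ ($p = \frac{9}{-9 + 4} = \frac{9}{-5} = 9 \left(- \frac{1}{5}\right) = - \frac{9}{5} \approx -1.8$)
$Z = \frac{6}{5}$ ($Z = - \frac{9}{5} + 3 = \frac{6}{5} \approx 1.2$)
$s{\left(V \right)} = - 3 V \left(\frac{6}{5} + V\right)$ ($s{\left(V \right)} = - 3 V \left(V + \frac{6}{5}\right) = - 3 V \left(\frac{6}{5} + V\right)$)
$\left(- 3 s{\left(-2 \right)} - \left(R + 4\right)^{2}\right) \left(-10 + 1\right) = \left(- 3 \left(\left(- \frac{3}{5}\right) \left(-2\right) \left(6 + 5 \left(-2\right)\right)\right) - \left(-1 + 4\right)^{2}\right) \left(-10 + 1\right) = \left(- 3 \left(\left(- \frac{3}{5}\right) \left(-2\right) \left(6 - 10\right)\right) - 3^{2}\right) \left(-9\right) = \left(- 3 \left(\left(- \frac{3}{5}\right) \left(-2\right) \left(-4\right)\right) - 9\right) \left(-9\right) = \left(\left(-3\right) \left(- \frac{24}{5}\right) - 9\right) \left(-9\right) = \left(\frac{72}{5} - 9\right) \left(-9\right) = \frac{27}{5} \left(-9\right) = - \frac{243}{5}$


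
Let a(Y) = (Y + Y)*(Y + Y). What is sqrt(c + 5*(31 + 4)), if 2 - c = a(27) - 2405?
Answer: I*sqrt(334) ≈ 18.276*I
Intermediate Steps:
a(Y) = 4*Y**2 (a(Y) = (2*Y)*(2*Y) = 4*Y**2)
c = -509 (c = 2 - (4*27**2 - 2405) = 2 - (4*729 - 2405) = 2 - (2916 - 2405) = 2 - 1*511 = 2 - 511 = -509)
sqrt(c + 5*(31 + 4)) = sqrt(-509 + 5*(31 + 4)) = sqrt(-509 + 5*35) = sqrt(-509 + 175) = sqrt(-334) = I*sqrt(334)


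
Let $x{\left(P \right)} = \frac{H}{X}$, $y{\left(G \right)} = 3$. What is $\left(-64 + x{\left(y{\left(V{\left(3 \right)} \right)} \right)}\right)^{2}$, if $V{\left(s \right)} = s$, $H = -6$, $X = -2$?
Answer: $3721$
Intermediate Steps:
$x{\left(P \right)} = 3$ ($x{\left(P \right)} = - \frac{6}{-2} = \left(-6\right) \left(- \frac{1}{2}\right) = 3$)
$\left(-64 + x{\left(y{\left(V{\left(3 \right)} \right)} \right)}\right)^{2} = \left(-64 + 3\right)^{2} = \left(-61\right)^{2} = 3721$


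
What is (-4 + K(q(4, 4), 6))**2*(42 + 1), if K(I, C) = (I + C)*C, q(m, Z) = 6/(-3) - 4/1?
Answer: 688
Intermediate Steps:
q(m, Z) = -6 (q(m, Z) = 6*(-1/3) - 4*1 = -2 - 4 = -6)
K(I, C) = C*(C + I) (K(I, C) = (C + I)*C = C*(C + I))
(-4 + K(q(4, 4), 6))**2*(42 + 1) = (-4 + 6*(6 - 6))**2*(42 + 1) = (-4 + 6*0)**2*43 = (-4 + 0)**2*43 = (-4)**2*43 = 16*43 = 688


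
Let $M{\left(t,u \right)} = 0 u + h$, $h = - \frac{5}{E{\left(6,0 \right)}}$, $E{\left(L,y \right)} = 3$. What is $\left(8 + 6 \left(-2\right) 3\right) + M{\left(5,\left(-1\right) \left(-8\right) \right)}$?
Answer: $- \frac{89}{3} \approx -29.667$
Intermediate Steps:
$h = - \frac{5}{3} \approx -1.6667$
$M{\left(t,u \right)} = - \frac{5}{3}$ ($M{\left(t,u \right)} = 0 u - \frac{5}{3} = 0 - \frac{5}{3} = - \frac{5}{3}$)
$\left(8 + 6 \left(-2\right) 3\right) + M{\left(5,\left(-1\right) \left(-8\right) \right)} = \left(8 + 6 \left(-2\right) 3\right) - \frac{5}{3} = \left(8 - 36\right) - \frac{5}{3} = -28 - \frac{5}{3} = - \frac{89}{3}$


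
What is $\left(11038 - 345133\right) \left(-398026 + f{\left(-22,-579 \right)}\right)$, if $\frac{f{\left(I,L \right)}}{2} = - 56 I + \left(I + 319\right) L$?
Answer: $247059243360$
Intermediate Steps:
$f{\left(I,L \right)} = - 112 I + 2 L \left(319 + I\right)$ ($f{\left(I,L \right)} = 2 \left(- 56 I + \left(I + 319\right) L\right) = 2 \left(- 56 I + \left(319 + I\right) L\right) = 2 \left(- 56 I + L \left(319 + I\right)\right) = - 112 I + 2 L \left(319 + I\right)$)
$\left(11038 - 345133\right) \left(-398026 + f{\left(-22,-579 \right)}\right) = \left(11038 - 345133\right) \left(-398026 + \left(\left(-112\right) \left(-22\right) + 638 \left(-579\right) + 2 \left(-22\right) \left(-579\right)\right)\right) = - 334095 \left(-398026 + \left(2464 - 369402 + 25476\right)\right) = - 334095 \left(-398026 - 341462\right) = \left(-334095\right) \left(-739488\right) = 247059243360$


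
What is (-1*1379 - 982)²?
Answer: 5574321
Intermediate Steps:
(-1*1379 - 982)² = (-1379 - 982)² = (-2361)² = 5574321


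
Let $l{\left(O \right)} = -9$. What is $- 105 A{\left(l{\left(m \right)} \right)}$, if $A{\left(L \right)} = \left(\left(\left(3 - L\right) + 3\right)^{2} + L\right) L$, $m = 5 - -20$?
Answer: $204120$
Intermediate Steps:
$m = 25$ ($m = 5 + 20 = 25$)
$A{\left(L \right)} = L \left(L + \left(6 - L\right)^{2}\right)$ ($A{\left(L \right)} = \left(\left(6 - L\right)^{2} + L\right) L = \left(L + \left(6 - L\right)^{2}\right) L = L \left(L + \left(6 - L\right)^{2}\right)$)
$- 105 A{\left(l{\left(m \right)} \right)} = - 105 \left(- 9 \left(-9 + \left(-6 - 9\right)^{2}\right)\right) = - 105 \left(- 9 \left(-9 + \left(-15\right)^{2}\right)\right) = - 105 \left(- 9 \left(-9 + 225\right)\right) = - 105 \left(\left(-9\right) 216\right) = \left(-105\right) \left(-1944\right) = 204120$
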